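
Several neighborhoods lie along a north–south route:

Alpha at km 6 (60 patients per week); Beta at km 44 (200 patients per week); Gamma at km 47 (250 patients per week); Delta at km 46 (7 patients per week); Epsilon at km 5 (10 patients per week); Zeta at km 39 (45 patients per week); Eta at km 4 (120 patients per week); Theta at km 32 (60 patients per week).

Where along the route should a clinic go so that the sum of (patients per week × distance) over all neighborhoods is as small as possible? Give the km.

x = 44

For a sum of weighted absolute distances on a line, the optimum is the weighted median (not the mean). Total weight W = 752; half-weight = 376.
Sort by position and accumulate weight:
  km 4 (Eta, w=120) → cum 120
  km 5 (Epsilon, w=10) → cum 130
  km 6 (Alpha, w=60) → cum 190
  km 32 (Theta, w=60) → cum 250
  km 39 (Zeta, w=45) → cum 295
  km 44 (Beta, w=200) → cum 495  ≥ 376 → median here
  km 46 (Delta, w=7) → cum 502
  km 47 (Gamma, w=250) → cum 752
Optimal location: km 44.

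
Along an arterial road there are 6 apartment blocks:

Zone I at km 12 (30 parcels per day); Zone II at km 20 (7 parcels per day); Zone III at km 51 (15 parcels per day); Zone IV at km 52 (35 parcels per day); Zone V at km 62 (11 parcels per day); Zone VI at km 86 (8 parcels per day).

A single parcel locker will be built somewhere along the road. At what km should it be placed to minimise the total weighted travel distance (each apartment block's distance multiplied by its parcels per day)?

For a sum of weighted absolute distances on a line, the optimum is the weighted median (not the mean). Total weight W = 106; half-weight = 53.
Sort by position and accumulate weight:
  km 12 (Zone I, w=30) → cum 30
  km 20 (Zone II, w=7) → cum 37
  km 51 (Zone III, w=15) → cum 52
  km 52 (Zone IV, w=35) → cum 87  ≥ 53 → median here
  km 62 (Zone V, w=11) → cum 98
  km 86 (Zone VI, w=8) → cum 106
Optimal location: km 52.

x = 52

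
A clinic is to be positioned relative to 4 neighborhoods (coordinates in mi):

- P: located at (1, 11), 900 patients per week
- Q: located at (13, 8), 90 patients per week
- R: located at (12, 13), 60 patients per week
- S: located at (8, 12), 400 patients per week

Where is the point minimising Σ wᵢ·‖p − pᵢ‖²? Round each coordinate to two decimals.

The minimiser of Σwᵢ‖p−pᵢ‖² is the weighted centroid p* = (Σwᵢpᵢ)/(Σwᵢ).
Σwᵢ = 1450.
Σwᵢxᵢ = 900·1 + 90·13 + 60·12 + 400·8 = 5990.
Σwᵢyᵢ = 900·11 + 90·8 + 60·13 + 400·12 = 16200.
x* = 5990/1450 = 4.13, y* = 16200/1450 = 11.17.

(4.13, 11.17)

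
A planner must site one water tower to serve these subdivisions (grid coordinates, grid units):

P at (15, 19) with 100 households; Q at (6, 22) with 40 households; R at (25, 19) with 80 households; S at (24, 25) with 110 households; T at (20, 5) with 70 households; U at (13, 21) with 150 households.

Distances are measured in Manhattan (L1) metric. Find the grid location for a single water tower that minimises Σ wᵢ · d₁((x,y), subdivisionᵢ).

(15, 21)

Manhattan distance separates: Σwᵢ(|x−xᵢ|+|y−yᵢ|) = Σwᵢ|x−xᵢ| + Σwᵢ|y−yᵢ|, so x and y are optimised independently as 1-D weighted medians.
Total weight W = 550; half = 275.
x-coordinate, sorted with cumulative weight:
  x=6 (Q, w=40) cum 40
  x=13 (U, w=150) cum 190
  x=15 (P, w=100) cum 290  ← median
  x=20 (T, w=70) cum 360
  x=24 (S, w=110) cum 470
  x=25 (R, w=80) cum 550
⇒ x* = 15
y-coordinate, sorted with cumulative weight:
  y=5 (T, w=70) cum 70
  y=19 (P, w=100) cum 170
  y=19 (R, w=80) cum 250
  y=21 (U, w=150) cum 400  ← median
  y=22 (Q, w=40) cum 440
  y=25 (S, w=110) cum 550
⇒ y* = 21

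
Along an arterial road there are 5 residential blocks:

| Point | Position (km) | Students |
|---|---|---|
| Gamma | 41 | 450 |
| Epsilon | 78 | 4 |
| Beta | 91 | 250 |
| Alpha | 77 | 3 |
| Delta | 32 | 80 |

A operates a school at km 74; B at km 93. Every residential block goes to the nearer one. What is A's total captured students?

537

The indifferent point is the midpoint (74+93)/2 = 83.5; residential blocks left of it (closer to A at 74) go to A, those right go to B.
  Delta at 32 (w=80) → A
  Gamma at 41 (w=450) → A
  Alpha at 77 (w=3) → A
  Epsilon at 78 (w=4) → A
  Beta at 91 (w=250) → B
A captures 537; B captures 250.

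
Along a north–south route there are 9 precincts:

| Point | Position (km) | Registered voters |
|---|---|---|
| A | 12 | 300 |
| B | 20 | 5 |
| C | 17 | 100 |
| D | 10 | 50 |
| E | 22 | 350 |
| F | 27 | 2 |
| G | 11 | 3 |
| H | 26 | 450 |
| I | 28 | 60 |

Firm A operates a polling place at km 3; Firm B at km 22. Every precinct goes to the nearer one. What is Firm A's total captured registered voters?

353

The indifferent point is the midpoint (3+22)/2 = 12.5; precincts left of it (closer to Firm A at 3) go to Firm A, those right go to Firm B.
  D at 10 (w=50) → Firm A
  G at 11 (w=3) → Firm A
  A at 12 (w=300) → Firm A
  C at 17 (w=100) → Firm B
  B at 20 (w=5) → Firm B
  E at 22 (w=350) → Firm B
  H at 26 (w=450) → Firm B
  F at 27 (w=2) → Firm B
  I at 28 (w=60) → Firm B
Firm A captures 353; Firm B captures 967.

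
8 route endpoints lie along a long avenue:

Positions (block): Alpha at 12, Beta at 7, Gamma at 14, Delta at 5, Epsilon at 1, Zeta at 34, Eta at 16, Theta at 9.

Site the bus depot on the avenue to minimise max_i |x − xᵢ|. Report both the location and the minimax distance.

The 1-center on a line is the midpoint of the two extreme points: leftmost at 1, rightmost at 34.
Optimal location = (1 + 34)/2 = 17.5; maximum distance = (34 − 1)/2 = 16.5.

location 17.5, max distance 16.5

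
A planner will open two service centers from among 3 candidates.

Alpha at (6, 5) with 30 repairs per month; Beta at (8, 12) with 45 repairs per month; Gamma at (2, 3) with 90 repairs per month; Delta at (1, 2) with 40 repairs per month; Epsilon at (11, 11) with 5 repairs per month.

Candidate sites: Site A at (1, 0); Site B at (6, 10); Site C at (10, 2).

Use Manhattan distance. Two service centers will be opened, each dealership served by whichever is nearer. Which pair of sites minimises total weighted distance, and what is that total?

{Site A, Site B}, total 800

Evaluate every pair (each demand assigned to the nearer of the two):
  {Site A, Site B}: total = 800
  {Site A, Site C}: total = 1240
  {Site B, Site C}: total = 1530
Best pair: {Site A, Site B} with total 800.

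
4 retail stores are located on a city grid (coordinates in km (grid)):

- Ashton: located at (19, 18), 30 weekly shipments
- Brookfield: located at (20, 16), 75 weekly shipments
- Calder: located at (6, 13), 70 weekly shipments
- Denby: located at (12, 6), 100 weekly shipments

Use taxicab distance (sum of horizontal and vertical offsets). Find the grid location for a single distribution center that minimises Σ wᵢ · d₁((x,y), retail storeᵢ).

(12, 13)

Manhattan distance separates: Σwᵢ(|x−xᵢ|+|y−yᵢ|) = Σwᵢ|x−xᵢ| + Σwᵢ|y−yᵢ|, so x and y are optimised independently as 1-D weighted medians.
Total weight W = 275; half = 137.5.
x-coordinate, sorted with cumulative weight:
  x=6 (Calder, w=70) cum 70
  x=12 (Denby, w=100) cum 170  ← median
  x=19 (Ashton, w=30) cum 200
  x=20 (Brookfield, w=75) cum 275
⇒ x* = 12
y-coordinate, sorted with cumulative weight:
  y=6 (Denby, w=100) cum 100
  y=13 (Calder, w=70) cum 170  ← median
  y=16 (Brookfield, w=75) cum 245
  y=18 (Ashton, w=30) cum 275
⇒ y* = 13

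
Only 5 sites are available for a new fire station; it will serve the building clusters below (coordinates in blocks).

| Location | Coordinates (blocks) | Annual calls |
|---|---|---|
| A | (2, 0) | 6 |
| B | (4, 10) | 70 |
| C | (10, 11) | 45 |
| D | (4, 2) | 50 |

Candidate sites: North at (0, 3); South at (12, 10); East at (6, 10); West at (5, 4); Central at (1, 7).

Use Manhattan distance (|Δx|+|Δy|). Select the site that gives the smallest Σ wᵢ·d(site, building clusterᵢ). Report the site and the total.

East, total 949 blocks

Total weighted distance at each candidate:
  North (0, 3): total = 1860
  South (12, 10): total = 1615
  East (6, 10): total = 949
  West (5, 4): total = 1222
  Central (1, 7): total = 1453
Minimum is at East with total 949 blocks.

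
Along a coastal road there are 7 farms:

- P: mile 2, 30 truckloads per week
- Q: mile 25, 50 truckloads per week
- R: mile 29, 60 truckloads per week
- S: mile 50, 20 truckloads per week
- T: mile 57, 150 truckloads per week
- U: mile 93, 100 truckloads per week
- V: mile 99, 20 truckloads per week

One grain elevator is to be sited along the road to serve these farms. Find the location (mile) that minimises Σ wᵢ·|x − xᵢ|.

For a sum of weighted absolute distances on a line, the optimum is the weighted median (not the mean). Total weight W = 430; half-weight = 215.
Sort by position and accumulate weight:
  mile 2 (P, w=30) → cum 30
  mile 25 (Q, w=50) → cum 80
  mile 29 (R, w=60) → cum 140
  mile 50 (S, w=20) → cum 160
  mile 57 (T, w=150) → cum 310  ≥ 215 → median here
  mile 93 (U, w=100) → cum 410
  mile 99 (V, w=20) → cum 430
Optimal location: mile 57.

x = 57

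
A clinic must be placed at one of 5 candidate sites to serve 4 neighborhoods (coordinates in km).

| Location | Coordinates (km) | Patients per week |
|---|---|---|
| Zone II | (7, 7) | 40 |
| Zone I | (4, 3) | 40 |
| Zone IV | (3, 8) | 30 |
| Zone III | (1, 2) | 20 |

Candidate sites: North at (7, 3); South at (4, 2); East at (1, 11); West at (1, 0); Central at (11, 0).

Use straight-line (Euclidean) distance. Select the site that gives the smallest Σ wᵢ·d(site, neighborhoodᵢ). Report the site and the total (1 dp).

South, total 515.7 km

Total weighted distance at each candidate:
  North (7, 3): total = 593.7
  South (4, 2): total = 515.7
  East (1, 11): total = 918.4
  West (1, 0): total = 825.9
  Central (11, 0): total = 1170.5
Minimum is at South with total 515.7 km.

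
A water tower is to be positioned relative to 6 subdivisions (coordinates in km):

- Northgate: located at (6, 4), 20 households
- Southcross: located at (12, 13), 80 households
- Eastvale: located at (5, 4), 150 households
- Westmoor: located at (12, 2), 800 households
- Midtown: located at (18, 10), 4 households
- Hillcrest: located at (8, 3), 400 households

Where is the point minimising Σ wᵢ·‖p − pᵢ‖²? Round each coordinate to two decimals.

(10.11, 3.14)

The minimiser of Σwᵢ‖p−pᵢ‖² is the weighted centroid p* = (Σwᵢpᵢ)/(Σwᵢ).
Σwᵢ = 1454.
Σwᵢxᵢ = 20·6 + 80·12 + 150·5 + 800·12 + 4·18 + 400·8 = 14702.
Σwᵢyᵢ = 20·4 + 80·13 + 150·4 + 800·2 + 4·10 + 400·3 = 4560.
x* = 14702/1454 = 10.11, y* = 4560/1454 = 3.14.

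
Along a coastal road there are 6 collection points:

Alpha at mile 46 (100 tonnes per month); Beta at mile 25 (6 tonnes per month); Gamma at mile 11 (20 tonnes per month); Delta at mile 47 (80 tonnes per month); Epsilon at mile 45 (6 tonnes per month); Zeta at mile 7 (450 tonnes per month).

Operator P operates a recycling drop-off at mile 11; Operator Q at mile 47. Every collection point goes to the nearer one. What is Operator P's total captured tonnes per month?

476

The indifferent point is the midpoint (11+47)/2 = 29; collection points left of it (closer to Operator P at 11) go to Operator P, those right go to Operator Q.
  Zeta at 7 (w=450) → Operator P
  Gamma at 11 (w=20) → Operator P
  Beta at 25 (w=6) → Operator P
  Epsilon at 45 (w=6) → Operator Q
  Alpha at 46 (w=100) → Operator Q
  Delta at 47 (w=80) → Operator Q
Operator P captures 476; Operator Q captures 186.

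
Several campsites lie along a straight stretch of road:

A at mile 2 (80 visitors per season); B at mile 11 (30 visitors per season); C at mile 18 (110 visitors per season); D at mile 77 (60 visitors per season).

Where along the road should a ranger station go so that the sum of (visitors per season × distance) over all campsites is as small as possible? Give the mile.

For a sum of weighted absolute distances on a line, the optimum is the weighted median (not the mean). Total weight W = 280; half-weight = 140.
Sort by position and accumulate weight:
  mile 2 (A, w=80) → cum 80
  mile 11 (B, w=30) → cum 110
  mile 18 (C, w=110) → cum 220  ≥ 140 → median here
  mile 77 (D, w=60) → cum 280
Optimal location: mile 18.

x = 18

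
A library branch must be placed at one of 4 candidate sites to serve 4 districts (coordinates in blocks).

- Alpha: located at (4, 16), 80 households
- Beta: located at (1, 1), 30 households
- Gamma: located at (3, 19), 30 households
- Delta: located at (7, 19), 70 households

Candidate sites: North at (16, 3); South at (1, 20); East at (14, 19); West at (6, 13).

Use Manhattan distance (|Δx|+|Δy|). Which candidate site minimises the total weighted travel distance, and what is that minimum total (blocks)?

Total weighted distance at each candidate:
  North (16, 3): total = 5130
  South (1, 20): total = 1710
  East (14, 19): total = 2790
  West (6, 13): total = 1670
Minimum is at West with total 1670 blocks.

West, total 1670 blocks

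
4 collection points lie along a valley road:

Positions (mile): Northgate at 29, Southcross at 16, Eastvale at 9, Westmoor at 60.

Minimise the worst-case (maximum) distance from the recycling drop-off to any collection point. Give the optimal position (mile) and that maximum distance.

location 34.5, max distance 25.5

The 1-center on a line is the midpoint of the two extreme points: leftmost at 9, rightmost at 60.
Optimal location = (9 + 60)/2 = 34.5; maximum distance = (60 − 9)/2 = 25.5.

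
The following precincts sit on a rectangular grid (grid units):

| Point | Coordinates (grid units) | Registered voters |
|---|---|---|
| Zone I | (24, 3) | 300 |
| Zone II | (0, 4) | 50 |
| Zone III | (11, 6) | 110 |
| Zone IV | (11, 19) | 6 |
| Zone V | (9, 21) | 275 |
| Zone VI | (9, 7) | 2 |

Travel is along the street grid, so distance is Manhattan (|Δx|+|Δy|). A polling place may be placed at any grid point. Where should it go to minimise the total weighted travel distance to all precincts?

Manhattan distance separates: Σwᵢ(|x−xᵢ|+|y−yᵢ|) = Σwᵢ|x−xᵢ| + Σwᵢ|y−yᵢ|, so x and y are optimised independently as 1-D weighted medians.
Total weight W = 743; half = 371.5.
x-coordinate, sorted with cumulative weight:
  x=0 (Zone II, w=50) cum 50
  x=9 (Zone V, w=275) cum 325
  x=9 (Zone VI, w=2) cum 327
  x=11 (Zone III, w=110) cum 437  ← median
  x=11 (Zone IV, w=6) cum 443
  x=24 (Zone I, w=300) cum 743
⇒ x* = 11
y-coordinate, sorted with cumulative weight:
  y=3 (Zone I, w=300) cum 300
  y=4 (Zone II, w=50) cum 350
  y=6 (Zone III, w=110) cum 460  ← median
  y=7 (Zone VI, w=2) cum 462
  y=19 (Zone IV, w=6) cum 468
  y=21 (Zone V, w=275) cum 743
⇒ y* = 6

(11, 6)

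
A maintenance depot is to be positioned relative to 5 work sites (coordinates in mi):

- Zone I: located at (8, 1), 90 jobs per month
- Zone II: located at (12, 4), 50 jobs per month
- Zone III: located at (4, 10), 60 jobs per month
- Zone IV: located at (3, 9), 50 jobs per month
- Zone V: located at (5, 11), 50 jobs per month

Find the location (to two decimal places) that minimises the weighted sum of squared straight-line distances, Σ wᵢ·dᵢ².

(6.53, 6.30)

The minimiser of Σwᵢ‖p−pᵢ‖² is the weighted centroid p* = (Σwᵢpᵢ)/(Σwᵢ).
Σwᵢ = 300.
Σwᵢxᵢ = 90·8 + 50·12 + 60·4 + 50·3 + 50·5 = 1960.
Σwᵢyᵢ = 90·1 + 50·4 + 60·10 + 50·9 + 50·11 = 1890.
x* = 1960/300 = 6.53, y* = 1890/300 = 6.30.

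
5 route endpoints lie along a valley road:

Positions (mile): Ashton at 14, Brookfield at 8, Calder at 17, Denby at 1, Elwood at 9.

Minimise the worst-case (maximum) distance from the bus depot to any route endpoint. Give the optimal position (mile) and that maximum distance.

The 1-center on a line is the midpoint of the two extreme points: leftmost at 1, rightmost at 17.
Optimal location = (1 + 17)/2 = 9; maximum distance = (17 − 1)/2 = 8.

location 9, max distance 8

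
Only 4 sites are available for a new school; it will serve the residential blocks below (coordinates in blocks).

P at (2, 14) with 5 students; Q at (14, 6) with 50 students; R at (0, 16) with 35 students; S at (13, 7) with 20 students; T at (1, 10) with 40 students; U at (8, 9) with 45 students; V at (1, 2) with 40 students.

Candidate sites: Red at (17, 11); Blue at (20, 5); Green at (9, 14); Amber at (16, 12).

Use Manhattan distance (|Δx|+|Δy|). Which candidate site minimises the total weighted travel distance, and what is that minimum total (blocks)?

Green, total 2840 blocks

Total weighted distance at each candidate:
  Red (17, 11): total = 3595
  Blue (20, 5): total = 4310
  Green (9, 14): total = 2840
  Amber (16, 12): total = 3515
Minimum is at Green with total 2840 blocks.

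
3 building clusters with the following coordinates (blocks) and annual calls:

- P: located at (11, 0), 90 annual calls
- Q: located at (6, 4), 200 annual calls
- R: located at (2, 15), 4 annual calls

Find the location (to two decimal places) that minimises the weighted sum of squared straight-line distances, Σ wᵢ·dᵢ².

The minimiser of Σwᵢ‖p−pᵢ‖² is the weighted centroid p* = (Σwᵢpᵢ)/(Σwᵢ).
Σwᵢ = 294.
Σwᵢxᵢ = 90·11 + 200·6 + 4·2 = 2198.
Σwᵢyᵢ = 90·0 + 200·4 + 4·15 = 860.
x* = 2198/294 = 7.48, y* = 860/294 = 2.93.

(7.48, 2.93)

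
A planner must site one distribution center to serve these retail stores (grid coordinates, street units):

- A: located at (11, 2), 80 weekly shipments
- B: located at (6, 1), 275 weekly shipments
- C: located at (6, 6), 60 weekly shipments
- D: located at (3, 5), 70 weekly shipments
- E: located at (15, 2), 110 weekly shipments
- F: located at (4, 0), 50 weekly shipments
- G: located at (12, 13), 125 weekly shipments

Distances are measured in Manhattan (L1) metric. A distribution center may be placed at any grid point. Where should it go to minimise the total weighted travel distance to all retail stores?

Manhattan distance separates: Σwᵢ(|x−xᵢ|+|y−yᵢ|) = Σwᵢ|x−xᵢ| + Σwᵢ|y−yᵢ|, so x and y are optimised independently as 1-D weighted medians.
Total weight W = 770; half = 385.
x-coordinate, sorted with cumulative weight:
  x=3 (D, w=70) cum 70
  x=4 (F, w=50) cum 120
  x=6 (B, w=275) cum 395  ← median
  x=6 (C, w=60) cum 455
  x=11 (A, w=80) cum 535
  x=12 (G, w=125) cum 660
  x=15 (E, w=110) cum 770
⇒ x* = 6
y-coordinate, sorted with cumulative weight:
  y=0 (F, w=50) cum 50
  y=1 (B, w=275) cum 325
  y=2 (A, w=80) cum 405  ← median
  y=2 (E, w=110) cum 515
  y=5 (D, w=70) cum 585
  y=6 (C, w=60) cum 645
  y=13 (G, w=125) cum 770
⇒ y* = 2

(6, 2)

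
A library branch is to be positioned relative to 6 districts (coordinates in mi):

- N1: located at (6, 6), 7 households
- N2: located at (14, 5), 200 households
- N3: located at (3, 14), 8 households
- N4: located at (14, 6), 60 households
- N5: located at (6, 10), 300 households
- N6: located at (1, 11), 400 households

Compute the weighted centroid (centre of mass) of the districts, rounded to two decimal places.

(6.06, 9.14)

The minimiser of Σwᵢ‖p−pᵢ‖² is the weighted centroid p* = (Σwᵢpᵢ)/(Σwᵢ).
Σwᵢ = 975.
Σwᵢxᵢ = 7·6 + 200·14 + 8·3 + 60·14 + 300·6 + 400·1 = 5906.
Σwᵢyᵢ = 7·6 + 200·5 + 8·14 + 60·6 + 300·10 + 400·11 = 8914.
x* = 5906/975 = 6.06, y* = 8914/975 = 9.14.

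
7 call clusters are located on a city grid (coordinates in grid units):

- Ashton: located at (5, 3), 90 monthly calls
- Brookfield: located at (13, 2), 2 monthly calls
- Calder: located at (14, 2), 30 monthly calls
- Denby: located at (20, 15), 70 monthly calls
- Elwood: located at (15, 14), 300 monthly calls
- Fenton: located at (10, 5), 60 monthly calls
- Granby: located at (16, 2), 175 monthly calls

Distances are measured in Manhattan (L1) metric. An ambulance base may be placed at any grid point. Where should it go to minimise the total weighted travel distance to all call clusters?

(15, 14)

Manhattan distance separates: Σwᵢ(|x−xᵢ|+|y−yᵢ|) = Σwᵢ|x−xᵢ| + Σwᵢ|y−yᵢ|, so x and y are optimised independently as 1-D weighted medians.
Total weight W = 727; half = 363.5.
x-coordinate, sorted with cumulative weight:
  x=5 (Ashton, w=90) cum 90
  x=10 (Fenton, w=60) cum 150
  x=13 (Brookfield, w=2) cum 152
  x=14 (Calder, w=30) cum 182
  x=15 (Elwood, w=300) cum 482  ← median
  x=16 (Granby, w=175) cum 657
  x=20 (Denby, w=70) cum 727
⇒ x* = 15
y-coordinate, sorted with cumulative weight:
  y=2 (Brookfield, w=2) cum 2
  y=2 (Calder, w=30) cum 32
  y=2 (Granby, w=175) cum 207
  y=3 (Ashton, w=90) cum 297
  y=5 (Fenton, w=60) cum 357
  y=14 (Elwood, w=300) cum 657  ← median
  y=15 (Denby, w=70) cum 727
⇒ y* = 14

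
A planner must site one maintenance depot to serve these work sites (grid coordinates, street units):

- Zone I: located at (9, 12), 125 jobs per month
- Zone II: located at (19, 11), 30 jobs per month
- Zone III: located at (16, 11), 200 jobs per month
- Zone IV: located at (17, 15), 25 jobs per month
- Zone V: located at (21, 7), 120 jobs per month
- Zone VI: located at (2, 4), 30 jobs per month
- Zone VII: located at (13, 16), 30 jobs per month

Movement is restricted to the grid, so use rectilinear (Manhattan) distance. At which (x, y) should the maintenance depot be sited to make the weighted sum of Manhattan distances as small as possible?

(16, 11)

Manhattan distance separates: Σwᵢ(|x−xᵢ|+|y−yᵢ|) = Σwᵢ|x−xᵢ| + Σwᵢ|y−yᵢ|, so x and y are optimised independently as 1-D weighted medians.
Total weight W = 560; half = 280.
x-coordinate, sorted with cumulative weight:
  x=2 (Zone VI, w=30) cum 30
  x=9 (Zone I, w=125) cum 155
  x=13 (Zone VII, w=30) cum 185
  x=16 (Zone III, w=200) cum 385  ← median
  x=17 (Zone IV, w=25) cum 410
  x=19 (Zone II, w=30) cum 440
  x=21 (Zone V, w=120) cum 560
⇒ x* = 16
y-coordinate, sorted with cumulative weight:
  y=4 (Zone VI, w=30) cum 30
  y=7 (Zone V, w=120) cum 150
  y=11 (Zone II, w=30) cum 180
  y=11 (Zone III, w=200) cum 380  ← median
  y=12 (Zone I, w=125) cum 505
  y=15 (Zone IV, w=25) cum 530
  y=16 (Zone VII, w=30) cum 560
⇒ y* = 11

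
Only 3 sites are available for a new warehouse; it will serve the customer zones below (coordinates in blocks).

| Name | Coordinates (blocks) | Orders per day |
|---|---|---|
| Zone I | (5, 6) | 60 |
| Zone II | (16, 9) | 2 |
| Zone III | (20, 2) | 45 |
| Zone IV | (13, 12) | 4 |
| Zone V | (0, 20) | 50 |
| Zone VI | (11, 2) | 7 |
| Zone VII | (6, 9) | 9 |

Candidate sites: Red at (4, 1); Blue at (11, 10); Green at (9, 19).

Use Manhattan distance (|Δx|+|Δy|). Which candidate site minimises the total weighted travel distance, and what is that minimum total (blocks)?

Total weighted distance at each candidate:
  Red (4, 1): total = 2541
  Blue (11, 10): total = 2553
  Green (9, 19): total = 3108
Minimum is at Red with total 2541 blocks.

Red, total 2541 blocks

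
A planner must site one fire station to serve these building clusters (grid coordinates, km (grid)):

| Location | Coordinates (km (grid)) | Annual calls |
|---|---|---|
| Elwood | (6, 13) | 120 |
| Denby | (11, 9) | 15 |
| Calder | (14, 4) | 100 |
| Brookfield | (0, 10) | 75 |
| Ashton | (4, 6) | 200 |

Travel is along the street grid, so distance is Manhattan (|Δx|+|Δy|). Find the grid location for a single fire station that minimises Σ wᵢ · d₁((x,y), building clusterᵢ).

(4, 6)

Manhattan distance separates: Σwᵢ(|x−xᵢ|+|y−yᵢ|) = Σwᵢ|x−xᵢ| + Σwᵢ|y−yᵢ|, so x and y are optimised independently as 1-D weighted medians.
Total weight W = 510; half = 255.
x-coordinate, sorted with cumulative weight:
  x=0 (Brookfield, w=75) cum 75
  x=4 (Ashton, w=200) cum 275  ← median
  x=6 (Elwood, w=120) cum 395
  x=11 (Denby, w=15) cum 410
  x=14 (Calder, w=100) cum 510
⇒ x* = 4
y-coordinate, sorted with cumulative weight:
  y=4 (Calder, w=100) cum 100
  y=6 (Ashton, w=200) cum 300  ← median
  y=9 (Denby, w=15) cum 315
  y=10 (Brookfield, w=75) cum 390
  y=13 (Elwood, w=120) cum 510
⇒ y* = 6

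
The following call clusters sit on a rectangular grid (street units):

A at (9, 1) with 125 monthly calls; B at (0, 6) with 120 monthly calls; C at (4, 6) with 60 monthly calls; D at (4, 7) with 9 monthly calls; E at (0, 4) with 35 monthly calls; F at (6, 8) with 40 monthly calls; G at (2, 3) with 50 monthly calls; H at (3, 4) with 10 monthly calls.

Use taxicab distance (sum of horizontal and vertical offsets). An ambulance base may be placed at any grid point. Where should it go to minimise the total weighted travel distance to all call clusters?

(4, 6)

Manhattan distance separates: Σwᵢ(|x−xᵢ|+|y−yᵢ|) = Σwᵢ|x−xᵢ| + Σwᵢ|y−yᵢ|, so x and y are optimised independently as 1-D weighted medians.
Total weight W = 449; half = 224.5.
x-coordinate, sorted with cumulative weight:
  x=0 (B, w=120) cum 120
  x=0 (E, w=35) cum 155
  x=2 (G, w=50) cum 205
  x=3 (H, w=10) cum 215
  x=4 (C, w=60) cum 275  ← median
  x=4 (D, w=9) cum 284
  x=6 (F, w=40) cum 324
  x=9 (A, w=125) cum 449
⇒ x* = 4
y-coordinate, sorted with cumulative weight:
  y=1 (A, w=125) cum 125
  y=3 (G, w=50) cum 175
  y=4 (E, w=35) cum 210
  y=4 (H, w=10) cum 220
  y=6 (B, w=120) cum 340  ← median
  y=6 (C, w=60) cum 400
  y=7 (D, w=9) cum 409
  y=8 (F, w=40) cum 449
⇒ y* = 6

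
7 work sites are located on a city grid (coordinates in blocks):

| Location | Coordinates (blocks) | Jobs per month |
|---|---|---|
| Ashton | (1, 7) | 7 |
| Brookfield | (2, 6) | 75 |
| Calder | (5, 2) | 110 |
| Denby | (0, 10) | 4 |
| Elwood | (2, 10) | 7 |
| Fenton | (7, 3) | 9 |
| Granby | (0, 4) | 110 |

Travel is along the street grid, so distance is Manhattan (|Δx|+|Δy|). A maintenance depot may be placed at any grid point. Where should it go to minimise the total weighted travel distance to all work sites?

Manhattan distance separates: Σwᵢ(|x−xᵢ|+|y−yᵢ|) = Σwᵢ|x−xᵢ| + Σwᵢ|y−yᵢ|, so x and y are optimised independently as 1-D weighted medians.
Total weight W = 322; half = 161.
x-coordinate, sorted with cumulative weight:
  x=0 (Denby, w=4) cum 4
  x=0 (Granby, w=110) cum 114
  x=1 (Ashton, w=7) cum 121
  x=2 (Brookfield, w=75) cum 196  ← median
  x=2 (Elwood, w=7) cum 203
  x=5 (Calder, w=110) cum 313
  x=7 (Fenton, w=9) cum 322
⇒ x* = 2
y-coordinate, sorted with cumulative weight:
  y=2 (Calder, w=110) cum 110
  y=3 (Fenton, w=9) cum 119
  y=4 (Granby, w=110) cum 229  ← median
  y=6 (Brookfield, w=75) cum 304
  y=7 (Ashton, w=7) cum 311
  y=10 (Denby, w=4) cum 315
  y=10 (Elwood, w=7) cum 322
⇒ y* = 4

(2, 4)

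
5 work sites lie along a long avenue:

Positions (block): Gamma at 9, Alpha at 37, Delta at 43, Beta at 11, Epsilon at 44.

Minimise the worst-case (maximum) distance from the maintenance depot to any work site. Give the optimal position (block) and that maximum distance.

location 26.5, max distance 17.5

The 1-center on a line is the midpoint of the two extreme points: leftmost at 9, rightmost at 44.
Optimal location = (9 + 44)/2 = 26.5; maximum distance = (44 − 9)/2 = 17.5.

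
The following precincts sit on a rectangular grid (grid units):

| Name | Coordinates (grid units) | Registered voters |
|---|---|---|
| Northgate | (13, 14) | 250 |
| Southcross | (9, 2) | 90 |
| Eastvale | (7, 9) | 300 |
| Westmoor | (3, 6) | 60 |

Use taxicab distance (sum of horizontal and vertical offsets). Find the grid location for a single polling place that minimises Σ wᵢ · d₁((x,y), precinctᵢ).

Manhattan distance separates: Σwᵢ(|x−xᵢ|+|y−yᵢ|) = Σwᵢ|x−xᵢ| + Σwᵢ|y−yᵢ|, so x and y are optimised independently as 1-D weighted medians.
Total weight W = 700; half = 350.
x-coordinate, sorted with cumulative weight:
  x=3 (Westmoor, w=60) cum 60
  x=7 (Eastvale, w=300) cum 360  ← median
  x=9 (Southcross, w=90) cum 450
  x=13 (Northgate, w=250) cum 700
⇒ x* = 7
y-coordinate, sorted with cumulative weight:
  y=2 (Southcross, w=90) cum 90
  y=6 (Westmoor, w=60) cum 150
  y=9 (Eastvale, w=300) cum 450  ← median
  y=14 (Northgate, w=250) cum 700
⇒ y* = 9

(7, 9)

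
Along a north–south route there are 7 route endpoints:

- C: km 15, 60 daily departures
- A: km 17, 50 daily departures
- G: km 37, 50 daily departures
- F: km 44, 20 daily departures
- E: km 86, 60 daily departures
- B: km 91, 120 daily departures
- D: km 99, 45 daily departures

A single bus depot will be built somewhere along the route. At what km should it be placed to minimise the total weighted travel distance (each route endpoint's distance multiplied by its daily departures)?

For a sum of weighted absolute distances on a line, the optimum is the weighted median (not the mean). Total weight W = 405; half-weight = 202.5.
Sort by position and accumulate weight:
  km 15 (C, w=60) → cum 60
  km 17 (A, w=50) → cum 110
  km 37 (G, w=50) → cum 160
  km 44 (F, w=20) → cum 180
  km 86 (E, w=60) → cum 240  ≥ 202.5 → median here
  km 91 (B, w=120) → cum 360
  km 99 (D, w=45) → cum 405
Optimal location: km 86.

x = 86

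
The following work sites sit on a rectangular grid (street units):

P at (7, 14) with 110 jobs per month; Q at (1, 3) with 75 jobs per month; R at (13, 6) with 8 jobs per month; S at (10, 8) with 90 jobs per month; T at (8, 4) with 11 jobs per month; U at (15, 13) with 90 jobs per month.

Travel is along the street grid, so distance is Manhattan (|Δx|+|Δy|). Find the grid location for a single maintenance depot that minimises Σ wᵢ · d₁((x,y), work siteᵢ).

Manhattan distance separates: Σwᵢ(|x−xᵢ|+|y−yᵢ|) = Σwᵢ|x−xᵢ| + Σwᵢ|y−yᵢ|, so x and y are optimised independently as 1-D weighted medians.
Total weight W = 384; half = 192.
x-coordinate, sorted with cumulative weight:
  x=1 (Q, w=75) cum 75
  x=7 (P, w=110) cum 185
  x=8 (T, w=11) cum 196  ← median
  x=10 (S, w=90) cum 286
  x=13 (R, w=8) cum 294
  x=15 (U, w=90) cum 384
⇒ x* = 8
y-coordinate, sorted with cumulative weight:
  y=3 (Q, w=75) cum 75
  y=4 (T, w=11) cum 86
  y=6 (R, w=8) cum 94
  y=8 (S, w=90) cum 184
  y=13 (U, w=90) cum 274  ← median
  y=14 (P, w=110) cum 384
⇒ y* = 13

(8, 13)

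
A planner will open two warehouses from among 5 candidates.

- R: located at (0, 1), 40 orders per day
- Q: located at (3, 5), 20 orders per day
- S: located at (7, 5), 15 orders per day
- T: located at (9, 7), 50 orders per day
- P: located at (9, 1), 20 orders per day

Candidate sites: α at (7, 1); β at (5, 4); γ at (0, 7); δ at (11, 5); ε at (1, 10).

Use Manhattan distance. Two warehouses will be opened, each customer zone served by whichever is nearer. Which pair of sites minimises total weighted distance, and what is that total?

{γ, δ}, total 720

Evaluate every pair (each demand assigned to the nearer of the two):
  {γ, δ}: total = 720
  {α, δ}: total = 740
  {β, δ}: total = 745
  {α, β}: total = 775
  {β, γ}: total = 835
  {α, γ}: total = 840
  {β, ε}: total = 915
  {α, ε}: total = 920
  {δ, ε}: total = 920
  {γ, ε}: total = 1225
Best pair: {γ, δ} with total 720.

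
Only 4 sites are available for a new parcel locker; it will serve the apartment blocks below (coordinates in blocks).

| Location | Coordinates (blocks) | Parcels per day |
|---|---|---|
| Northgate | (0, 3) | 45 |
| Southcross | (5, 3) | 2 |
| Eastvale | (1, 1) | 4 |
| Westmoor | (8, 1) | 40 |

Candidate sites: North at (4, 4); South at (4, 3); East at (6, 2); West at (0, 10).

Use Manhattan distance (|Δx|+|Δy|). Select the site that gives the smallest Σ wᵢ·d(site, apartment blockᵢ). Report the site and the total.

Total weighted distance at each candidate:
  North (4, 4): total = 533
  South (4, 3): total = 442
  East (6, 2): total = 463
  West (0, 10): total = 1059
Minimum is at South with total 442 blocks.

South, total 442 blocks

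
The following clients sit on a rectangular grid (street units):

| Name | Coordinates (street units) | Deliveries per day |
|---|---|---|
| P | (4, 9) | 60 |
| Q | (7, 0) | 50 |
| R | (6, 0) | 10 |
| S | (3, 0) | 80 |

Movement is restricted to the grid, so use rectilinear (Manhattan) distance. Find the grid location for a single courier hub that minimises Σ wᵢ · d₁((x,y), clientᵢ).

(4, 0)

Manhattan distance separates: Σwᵢ(|x−xᵢ|+|y−yᵢ|) = Σwᵢ|x−xᵢ| + Σwᵢ|y−yᵢ|, so x and y are optimised independently as 1-D weighted medians.
Total weight W = 200; half = 100.
x-coordinate, sorted with cumulative weight:
  x=3 (S, w=80) cum 80
  x=4 (P, w=60) cum 140  ← median
  x=6 (R, w=10) cum 150
  x=7 (Q, w=50) cum 200
⇒ x* = 4
y-coordinate, sorted with cumulative weight:
  y=0 (Q, w=50) cum 50
  y=0 (R, w=10) cum 60
  y=0 (S, w=80) cum 140  ← median
  y=9 (P, w=60) cum 200
⇒ y* = 0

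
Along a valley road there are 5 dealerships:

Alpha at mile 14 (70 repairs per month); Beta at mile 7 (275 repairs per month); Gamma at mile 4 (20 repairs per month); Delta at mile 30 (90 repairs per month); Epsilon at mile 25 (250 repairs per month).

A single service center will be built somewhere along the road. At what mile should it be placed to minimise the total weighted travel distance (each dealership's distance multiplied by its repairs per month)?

For a sum of weighted absolute distances on a line, the optimum is the weighted median (not the mean). Total weight W = 705; half-weight = 352.5.
Sort by position and accumulate weight:
  mile 4 (Gamma, w=20) → cum 20
  mile 7 (Beta, w=275) → cum 295
  mile 14 (Alpha, w=70) → cum 365  ≥ 352.5 → median here
  mile 25 (Epsilon, w=250) → cum 615
  mile 30 (Delta, w=90) → cum 705
Optimal location: mile 14.

x = 14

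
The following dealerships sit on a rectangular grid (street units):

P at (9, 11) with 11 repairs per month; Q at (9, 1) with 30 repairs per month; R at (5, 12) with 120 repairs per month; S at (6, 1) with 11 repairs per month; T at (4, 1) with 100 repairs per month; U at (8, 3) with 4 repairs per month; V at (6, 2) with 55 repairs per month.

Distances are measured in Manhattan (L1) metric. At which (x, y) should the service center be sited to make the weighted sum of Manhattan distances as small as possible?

(5, 2)

Manhattan distance separates: Σwᵢ(|x−xᵢ|+|y−yᵢ|) = Σwᵢ|x−xᵢ| + Σwᵢ|y−yᵢ|, so x and y are optimised independently as 1-D weighted medians.
Total weight W = 331; half = 165.5.
x-coordinate, sorted with cumulative weight:
  x=4 (T, w=100) cum 100
  x=5 (R, w=120) cum 220  ← median
  x=6 (S, w=11) cum 231
  x=6 (V, w=55) cum 286
  x=8 (U, w=4) cum 290
  x=9 (P, w=11) cum 301
  x=9 (Q, w=30) cum 331
⇒ x* = 5
y-coordinate, sorted with cumulative weight:
  y=1 (Q, w=30) cum 30
  y=1 (S, w=11) cum 41
  y=1 (T, w=100) cum 141
  y=2 (V, w=55) cum 196  ← median
  y=3 (U, w=4) cum 200
  y=11 (P, w=11) cum 211
  y=12 (R, w=120) cum 331
⇒ y* = 2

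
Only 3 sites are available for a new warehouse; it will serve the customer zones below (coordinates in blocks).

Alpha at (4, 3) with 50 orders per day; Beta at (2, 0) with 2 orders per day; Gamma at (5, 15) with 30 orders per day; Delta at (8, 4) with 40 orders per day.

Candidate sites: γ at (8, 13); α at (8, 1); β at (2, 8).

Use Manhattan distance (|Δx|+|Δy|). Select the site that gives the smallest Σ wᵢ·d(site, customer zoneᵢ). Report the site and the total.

Total weighted distance at each candidate:
  γ (8, 13): total = 1248
  α (8, 1): total = 944
  β (2, 8): total = 1066
Minimum is at α with total 944 blocks.

α, total 944 blocks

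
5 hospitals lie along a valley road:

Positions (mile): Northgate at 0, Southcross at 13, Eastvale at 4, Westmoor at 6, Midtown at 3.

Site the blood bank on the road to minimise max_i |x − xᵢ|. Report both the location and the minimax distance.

location 6.5, max distance 6.5

The 1-center on a line is the midpoint of the two extreme points: leftmost at 0, rightmost at 13.
Optimal location = (0 + 13)/2 = 6.5; maximum distance = (13 − 0)/2 = 6.5.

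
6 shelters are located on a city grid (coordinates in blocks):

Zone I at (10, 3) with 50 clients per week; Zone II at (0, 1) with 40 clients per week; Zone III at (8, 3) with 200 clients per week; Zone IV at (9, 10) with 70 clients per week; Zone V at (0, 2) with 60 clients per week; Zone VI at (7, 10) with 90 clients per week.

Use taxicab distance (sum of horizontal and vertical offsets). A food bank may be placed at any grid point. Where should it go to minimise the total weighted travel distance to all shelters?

(8, 3)

Manhattan distance separates: Σwᵢ(|x−xᵢ|+|y−yᵢ|) = Σwᵢ|x−xᵢ| + Σwᵢ|y−yᵢ|, so x and y are optimised independently as 1-D weighted medians.
Total weight W = 510; half = 255.
x-coordinate, sorted with cumulative weight:
  x=0 (Zone II, w=40) cum 40
  x=0 (Zone V, w=60) cum 100
  x=7 (Zone VI, w=90) cum 190
  x=8 (Zone III, w=200) cum 390  ← median
  x=9 (Zone IV, w=70) cum 460
  x=10 (Zone I, w=50) cum 510
⇒ x* = 8
y-coordinate, sorted with cumulative weight:
  y=1 (Zone II, w=40) cum 40
  y=2 (Zone V, w=60) cum 100
  y=3 (Zone I, w=50) cum 150
  y=3 (Zone III, w=200) cum 350  ← median
  y=10 (Zone IV, w=70) cum 420
  y=10 (Zone VI, w=90) cum 510
⇒ y* = 3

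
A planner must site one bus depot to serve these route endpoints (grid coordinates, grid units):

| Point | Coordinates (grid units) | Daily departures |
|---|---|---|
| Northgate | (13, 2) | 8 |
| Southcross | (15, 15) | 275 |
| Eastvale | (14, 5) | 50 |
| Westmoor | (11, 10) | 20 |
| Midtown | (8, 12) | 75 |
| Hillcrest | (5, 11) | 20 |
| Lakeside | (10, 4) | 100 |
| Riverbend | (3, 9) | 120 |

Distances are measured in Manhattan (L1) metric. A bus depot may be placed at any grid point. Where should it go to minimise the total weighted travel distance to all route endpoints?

Manhattan distance separates: Σwᵢ(|x−xᵢ|+|y−yᵢ|) = Σwᵢ|x−xᵢ| + Σwᵢ|y−yᵢ|, so x and y are optimised independently as 1-D weighted medians.
Total weight W = 668; half = 334.
x-coordinate, sorted with cumulative weight:
  x=3 (Riverbend, w=120) cum 120
  x=5 (Hillcrest, w=20) cum 140
  x=8 (Midtown, w=75) cum 215
  x=10 (Lakeside, w=100) cum 315
  x=11 (Westmoor, w=20) cum 335  ← median
  x=13 (Northgate, w=8) cum 343
  x=14 (Eastvale, w=50) cum 393
  x=15 (Southcross, w=275) cum 668
⇒ x* = 11
y-coordinate, sorted with cumulative weight:
  y=2 (Northgate, w=8) cum 8
  y=4 (Lakeside, w=100) cum 108
  y=5 (Eastvale, w=50) cum 158
  y=9 (Riverbend, w=120) cum 278
  y=10 (Westmoor, w=20) cum 298
  y=11 (Hillcrest, w=20) cum 318
  y=12 (Midtown, w=75) cum 393  ← median
  y=15 (Southcross, w=275) cum 668
⇒ y* = 12

(11, 12)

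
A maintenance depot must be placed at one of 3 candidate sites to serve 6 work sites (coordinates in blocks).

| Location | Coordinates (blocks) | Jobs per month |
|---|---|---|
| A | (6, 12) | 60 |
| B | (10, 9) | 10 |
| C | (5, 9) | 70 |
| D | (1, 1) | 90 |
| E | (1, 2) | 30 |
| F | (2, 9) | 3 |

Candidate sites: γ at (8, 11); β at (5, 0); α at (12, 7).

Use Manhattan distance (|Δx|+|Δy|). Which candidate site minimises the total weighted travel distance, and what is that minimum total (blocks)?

β, total 2216 blocks

Total weighted distance at each candidate:
  γ (8, 11): total = 2604
  β (5, 0): total = 2216
  α (12, 7): total = 3376
Minimum is at β with total 2216 blocks.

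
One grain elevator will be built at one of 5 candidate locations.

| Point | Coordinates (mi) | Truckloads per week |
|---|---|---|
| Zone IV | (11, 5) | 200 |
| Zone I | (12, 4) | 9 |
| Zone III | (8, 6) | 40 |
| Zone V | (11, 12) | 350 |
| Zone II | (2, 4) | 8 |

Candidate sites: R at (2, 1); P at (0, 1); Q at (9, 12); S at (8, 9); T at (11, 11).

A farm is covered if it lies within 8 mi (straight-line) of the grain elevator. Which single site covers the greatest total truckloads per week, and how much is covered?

S, covering 607

Coverage radius r = 8 mi; a point is covered iff (Δx)²+(Δy)² ≤ 8² = 64.
  R (2, 1): covers {Zone III, Zone II} → 48
  P (0, 1): covers {Zone II} → 8
  Q (9, 12): covers {Zone IV, Zone III, Zone V} → 590
  S (8, 9): covers {Zone IV, Zone I, Zone III, Zone V, Zone II} → 607
  T (11, 11): covers {Zone IV, Zone I, Zone III, Zone V} → 599
Maximum coverage at S: 607 truckloads per week.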